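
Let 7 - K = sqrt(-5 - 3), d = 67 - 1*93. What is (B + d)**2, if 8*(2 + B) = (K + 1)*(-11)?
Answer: 12047/8 - 429*I*sqrt(2)/2 ≈ 1505.9 - 303.35*I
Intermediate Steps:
d = -26 (d = 67 - 93 = -26)
K = 7 - 2*I*sqrt(2) (K = 7 - sqrt(-5 - 3) = 7 - sqrt(-8) = 7 - 2*I*sqrt(2) ≈ 7.0 - 2.8284*I)
B = -13 + 11*I*sqrt(2)/4 (B = -2 + (((7 - 2*I*sqrt(2)) + 1)*(-11))/8 = -2 + ((8 - 2*I*sqrt(2))*(-11))/8 = -2 + (-88 + 22*I*sqrt(2))/8 = -2 + (-11 + 11*I*sqrt(2)/4) = -13 + 11*I*sqrt(2)/4 ≈ -13.0 + 3.8891*I)
(B + d)**2 = ((-13 + 11*I*sqrt(2)/4) - 26)**2 = (-39 + 11*I*sqrt(2)/4)**2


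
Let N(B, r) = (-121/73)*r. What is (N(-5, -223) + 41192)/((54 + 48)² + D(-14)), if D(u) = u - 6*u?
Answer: 3033999/764602 ≈ 3.9681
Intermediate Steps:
N(B, r) = -121*r/73 (N(B, r) = (-121*1/73)*r = -121*r/73)
D(u) = -5*u
(N(-5, -223) + 41192)/((54 + 48)² + D(-14)) = (-121/73*(-223) + 41192)/((54 + 48)² - 5*(-14)) = (26983/73 + 41192)/(102² + 70) = 3033999/(73*(10404 + 70)) = (3033999/73)/10474 = (3033999/73)*(1/10474) = 3033999/764602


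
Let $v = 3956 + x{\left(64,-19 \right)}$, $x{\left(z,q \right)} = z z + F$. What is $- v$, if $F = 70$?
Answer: $-8122$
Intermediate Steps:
$x{\left(z,q \right)} = 70 + z^{2}$ ($x{\left(z,q \right)} = z z + 70 = z^{2} + 70 = 70 + z^{2}$)
$v = 8122$ ($v = 3956 + \left(70 + 64^{2}\right) = 3956 + \left(70 + 4096\right) = 3956 + 4166 = 8122$)
$- v = \left(-1\right) 8122 = -8122$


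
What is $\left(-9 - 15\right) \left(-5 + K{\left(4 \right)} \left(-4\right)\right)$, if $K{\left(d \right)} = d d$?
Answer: $1656$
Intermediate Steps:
$K{\left(d \right)} = d^{2}$
$\left(-9 - 15\right) \left(-5 + K{\left(4 \right)} \left(-4\right)\right) = \left(-9 - 15\right) \left(-5 + 4^{2} \left(-4\right)\right) = - 24 \left(-5 + 16 \left(-4\right)\right) = - 24 \left(-5 - 64\right) = \left(-24\right) \left(-69\right) = 1656$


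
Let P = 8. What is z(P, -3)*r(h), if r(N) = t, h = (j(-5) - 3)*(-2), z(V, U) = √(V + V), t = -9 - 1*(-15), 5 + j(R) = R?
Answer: 24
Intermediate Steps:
j(R) = -5 + R
t = 6 (t = -9 + 15 = 6)
z(V, U) = √2*√V (z(V, U) = √(2*V) = √2*√V)
h = 26 (h = ((-5 - 5) - 3)*(-2) = (-10 - 3)*(-2) = -13*(-2) = 26)
r(N) = 6
z(P, -3)*r(h) = (√2*√8)*6 = (√2*(2*√2))*6 = 4*6 = 24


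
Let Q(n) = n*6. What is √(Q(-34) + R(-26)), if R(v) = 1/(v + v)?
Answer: 103*I*√13/26 ≈ 14.284*I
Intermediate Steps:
R(v) = 1/(2*v)
Q(n) = 6*n
√(Q(-34) + R(-26)) = √(6*(-34) + (½)/(-26)) = √(-204 + (½)*(-1/26)) = √(-204 - 1/52) = √(-10609/52) = 103*I*√13/26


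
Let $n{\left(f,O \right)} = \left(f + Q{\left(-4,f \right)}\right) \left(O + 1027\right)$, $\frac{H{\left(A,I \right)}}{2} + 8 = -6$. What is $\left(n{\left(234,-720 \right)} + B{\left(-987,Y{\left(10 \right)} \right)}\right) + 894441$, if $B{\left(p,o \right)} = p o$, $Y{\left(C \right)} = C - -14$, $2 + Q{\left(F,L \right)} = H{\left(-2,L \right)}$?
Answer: $933381$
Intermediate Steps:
$H{\left(A,I \right)} = -28$ ($H{\left(A,I \right)} = -16 + 2 \left(-6\right) = -16 - 12 = -28$)
$Q{\left(F,L \right)} = -30$ ($Q{\left(F,L \right)} = -2 - 28 = -30$)
$Y{\left(C \right)} = 14 + C$ ($Y{\left(C \right)} = C + 14 = 14 + C$)
$B{\left(p,o \right)} = o p$
$n{\left(f,O \right)} = \left(-30 + f\right) \left(1027 + O\right)$ ($n{\left(f,O \right)} = \left(f - 30\right) \left(O + 1027\right) = \left(-30 + f\right) \left(1027 + O\right)$)
$\left(n{\left(234,-720 \right)} + B{\left(-987,Y{\left(10 \right)} \right)}\right) + 894441 = \left(\left(-30810 - -21600 + 1027 \cdot 234 - 168480\right) + \left(14 + 10\right) \left(-987\right)\right) + 894441 = \left(\left(-30810 + 21600 + 240318 - 168480\right) + 24 \left(-987\right)\right) + 894441 = \left(62628 - 23688\right) + 894441 = 38940 + 894441 = 933381$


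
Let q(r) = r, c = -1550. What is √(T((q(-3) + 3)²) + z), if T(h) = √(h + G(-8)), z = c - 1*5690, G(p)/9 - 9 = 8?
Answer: √(-7240 + 3*√17) ≈ 85.016*I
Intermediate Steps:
G(p) = 153 (G(p) = 81 + 9*8 = 81 + 72 = 153)
z = -7240 (z = -1550 - 1*5690 = -1550 - 5690 = -7240)
T(h) = √(153 + h) (T(h) = √(h + 153) = √(153 + h))
√(T((q(-3) + 3)²) + z) = √(√(153 + (-3 + 3)²) - 7240) = √(√(153 + 0²) - 7240) = √(√(153 + 0) - 7240) = √(√153 - 7240) = √(3*√17 - 7240) = √(-7240 + 3*√17)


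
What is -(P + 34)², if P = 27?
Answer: -3721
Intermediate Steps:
-(P + 34)² = -(27 + 34)² = -1*61² = -1*3721 = -3721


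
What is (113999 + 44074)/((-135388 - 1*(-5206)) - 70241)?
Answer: -158073/200423 ≈ -0.78870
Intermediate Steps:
(113999 + 44074)/((-135388 - 1*(-5206)) - 70241) = 158073/((-135388 + 5206) - 70241) = 158073/(-130182 - 70241) = 158073/(-200423) = 158073*(-1/200423) = -158073/200423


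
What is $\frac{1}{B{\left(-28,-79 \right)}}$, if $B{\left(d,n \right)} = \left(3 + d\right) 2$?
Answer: $- \frac{1}{50} \approx -0.02$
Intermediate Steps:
$B{\left(d,n \right)} = 6 + 2 d$
$\frac{1}{B{\left(-28,-79 \right)}} = \frac{1}{6 + 2 \left(-28\right)} = \frac{1}{6 - 56} = \frac{1}{-50} = - \frac{1}{50}$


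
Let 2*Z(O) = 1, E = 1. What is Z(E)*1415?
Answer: 1415/2 ≈ 707.50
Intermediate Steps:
Z(O) = ½ (Z(O) = (½)*1 = ½)
Z(E)*1415 = (½)*1415 = 1415/2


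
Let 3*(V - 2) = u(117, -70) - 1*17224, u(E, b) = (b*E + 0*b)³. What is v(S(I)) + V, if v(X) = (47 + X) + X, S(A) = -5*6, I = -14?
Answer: -549353276257/3 ≈ -1.8312e+11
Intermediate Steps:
u(E, b) = E³*b³ (u(E, b) = (E*b + 0)³ = (E*b)³ = E³*b³)
S(A) = -30
V = -549353276218/3 (V = 2 + (117³*(-70)³ - 1*17224)/3 = 2 + (1601613*(-343000) - 17224)/3 = 2 + (-549353259000 - 17224)/3 = 2 + (⅓)*(-549353276224) = 2 - 549353276224/3 = -549353276218/3 ≈ -1.8312e+11)
v(X) = 47 + 2*X
v(S(I)) + V = (47 + 2*(-30)) - 549353276218/3 = (47 - 60) - 549353276218/3 = -13 - 549353276218/3 = -549353276257/3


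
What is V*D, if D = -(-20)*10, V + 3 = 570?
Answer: 113400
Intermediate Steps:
V = 567 (V = -3 + 570 = 567)
D = 200 (D = -4*(-50) = 200)
V*D = 567*200 = 113400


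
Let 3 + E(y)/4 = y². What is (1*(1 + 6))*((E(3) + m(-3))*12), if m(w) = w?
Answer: 1764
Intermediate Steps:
E(y) = -12 + 4*y²
(1*(1 + 6))*((E(3) + m(-3))*12) = (1*(1 + 6))*(((-12 + 4*3²) - 3)*12) = (1*7)*(((-12 + 4*9) - 3)*12) = 7*(((-12 + 36) - 3)*12) = 7*((24 - 3)*12) = 7*(21*12) = 7*252 = 1764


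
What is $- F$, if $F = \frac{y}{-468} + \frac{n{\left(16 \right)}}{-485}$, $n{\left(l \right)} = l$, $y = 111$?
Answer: $\frac{20441}{75660} \approx 0.27017$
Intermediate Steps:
$F = - \frac{20441}{75660}$ ($F = \frac{111}{-468} + \frac{16}{-485} = 111 \left(- \frac{1}{468}\right) + 16 \left(- \frac{1}{485}\right) = - \frac{37}{156} - \frac{16}{485} = - \frac{20441}{75660} \approx -0.27017$)
$- F = \left(-1\right) \left(- \frac{20441}{75660}\right) = \frac{20441}{75660}$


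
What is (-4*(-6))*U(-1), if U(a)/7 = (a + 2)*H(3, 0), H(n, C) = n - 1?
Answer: 336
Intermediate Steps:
H(n, C) = -1 + n
U(a) = 28 + 14*a (U(a) = 7*((a + 2)*(-1 + 3)) = 7*((2 + a)*2) = 7*(4 + 2*a) = 28 + 14*a)
(-4*(-6))*U(-1) = (-4*(-6))*(28 + 14*(-1)) = 24*(28 - 14) = 24*14 = 336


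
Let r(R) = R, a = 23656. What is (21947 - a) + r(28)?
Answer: -1681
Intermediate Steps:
(21947 - a) + r(28) = (21947 - 1*23656) + 28 = (21947 - 23656) + 28 = -1709 + 28 = -1681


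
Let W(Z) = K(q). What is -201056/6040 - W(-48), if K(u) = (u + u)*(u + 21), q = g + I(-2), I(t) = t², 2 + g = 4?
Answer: -269752/755 ≈ -357.29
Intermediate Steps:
g = 2 (g = -2 + 4 = 2)
q = 6 (q = 2 + (-2)² = 2 + 4 = 6)
K(u) = 2*u*(21 + u) (K(u) = (2*u)*(21 + u) = 2*u*(21 + u))
W(Z) = 324 (W(Z) = 2*6*(21 + 6) = 2*6*27 = 324)
-201056/6040 - W(-48) = -201056/6040 - 1*324 = -201056*1/6040 - 324 = -25132/755 - 324 = -269752/755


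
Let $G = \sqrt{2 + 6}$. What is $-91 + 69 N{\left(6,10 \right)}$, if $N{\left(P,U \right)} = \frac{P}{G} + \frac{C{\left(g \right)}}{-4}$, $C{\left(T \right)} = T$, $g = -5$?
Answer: $- \frac{19}{4} + \frac{207 \sqrt{2}}{2} \approx 141.62$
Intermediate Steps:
$G = 2 \sqrt{2}$ ($G = \sqrt{8} = 2 \sqrt{2} \approx 2.8284$)
$N{\left(P,U \right)} = \frac{5}{4} + \frac{P \sqrt{2}}{4}$ ($N{\left(P,U \right)} = \frac{P}{2 \sqrt{2}} - \frac{5}{-4} = P \frac{\sqrt{2}}{4} - - \frac{5}{4} = \frac{P \sqrt{2}}{4} + \frac{5}{4} = \frac{5}{4} + \frac{P \sqrt{2}}{4}$)
$-91 + 69 N{\left(6,10 \right)} = -91 + 69 \left(\frac{5}{4} + \frac{1}{4} \cdot 6 \sqrt{2}\right) = -91 + 69 \left(\frac{5}{4} + \frac{3 \sqrt{2}}{2}\right) = -91 + \left(\frac{345}{4} + \frac{207 \sqrt{2}}{2}\right) = - \frac{19}{4} + \frac{207 \sqrt{2}}{2}$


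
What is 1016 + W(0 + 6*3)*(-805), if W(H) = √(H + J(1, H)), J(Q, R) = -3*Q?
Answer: 1016 - 805*√15 ≈ -2101.8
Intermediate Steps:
W(H) = √(-3 + H) (W(H) = √(H - 3*1) = √(H - 3) = √(-3 + H))
1016 + W(0 + 6*3)*(-805) = 1016 + √(-3 + (0 + 6*3))*(-805) = 1016 + √(-3 + (0 + 18))*(-805) = 1016 + √(-3 + 18)*(-805) = 1016 + √15*(-805) = 1016 - 805*√15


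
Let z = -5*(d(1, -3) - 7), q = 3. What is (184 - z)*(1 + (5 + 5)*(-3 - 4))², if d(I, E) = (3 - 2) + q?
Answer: 804609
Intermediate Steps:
d(I, E) = 4 (d(I, E) = (3 - 2) + 3 = 1 + 3 = 4)
z = 15 (z = -5*(4 - 7) = -5*(-3) = 15)
(184 - z)*(1 + (5 + 5)*(-3 - 4))² = (184 - 1*15)*(1 + (5 + 5)*(-3 - 4))² = (184 - 15)*(1 + 10*(-7))² = 169*(1 - 70)² = 169*(-69)² = 169*4761 = 804609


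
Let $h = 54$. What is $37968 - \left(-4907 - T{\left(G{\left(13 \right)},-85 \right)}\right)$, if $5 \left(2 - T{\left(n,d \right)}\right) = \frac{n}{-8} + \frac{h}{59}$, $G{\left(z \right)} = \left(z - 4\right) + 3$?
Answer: $\frac{25297499}{590} \approx 42877.0$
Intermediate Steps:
$G{\left(z \right)} = -1 + z$ ($G{\left(z \right)} = \left(-4 + z\right) + 3 = -1 + z$)
$T{\left(n,d \right)} = \frac{536}{295} + \frac{n}{40}$ ($T{\left(n,d \right)} = 2 - \frac{\frac{n}{-8} + \frac{54}{59}}{5} = 2 - \frac{n \left(- \frac{1}{8}\right) + 54 \cdot \frac{1}{59}}{5} = 2 - \frac{- \frac{n}{8} + \frac{54}{59}}{5} = 2 - \frac{\frac{54}{59} - \frac{n}{8}}{5} = 2 + \left(- \frac{54}{295} + \frac{n}{40}\right) = \frac{536}{295} + \frac{n}{40}$)
$37968 - \left(-4907 - T{\left(G{\left(13 \right)},-85 \right)}\right) = 37968 - \left(-4907 - \left(\frac{536}{295} + \frac{-1 + 13}{40}\right)\right) = 37968 - \left(-4907 - \left(\frac{536}{295} + \frac{1}{40} \cdot 12\right)\right) = 37968 - \left(-4907 - \left(\frac{536}{295} + \frac{3}{10}\right)\right) = 37968 - \left(-4907 - \frac{1249}{590}\right) = 37968 - - \frac{2896379}{590} = 37968 + \frac{2896379}{590} = \frac{25297499}{590}$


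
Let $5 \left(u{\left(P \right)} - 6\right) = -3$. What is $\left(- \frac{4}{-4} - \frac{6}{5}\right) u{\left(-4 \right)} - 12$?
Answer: $- \frac{327}{25} \approx -13.08$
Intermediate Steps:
$u{\left(P \right)} = \frac{27}{5}$ ($u{\left(P \right)} = 6 + \frac{1}{5} \left(-3\right) = 6 - \frac{3}{5} = \frac{27}{5}$)
$\left(- \frac{4}{-4} - \frac{6}{5}\right) u{\left(-4 \right)} - 12 = \left(- \frac{4}{-4} - \frac{6}{5}\right) \frac{27}{5} - 12 = \left(\left(-4\right) \left(- \frac{1}{4}\right) - \frac{6}{5}\right) \frac{27}{5} - 12 = \left(1 - \frac{6}{5}\right) \frac{27}{5} - 12 = \left(- \frac{1}{5}\right) \frac{27}{5} - 12 = - \frac{27}{25} - 12 = - \frac{327}{25}$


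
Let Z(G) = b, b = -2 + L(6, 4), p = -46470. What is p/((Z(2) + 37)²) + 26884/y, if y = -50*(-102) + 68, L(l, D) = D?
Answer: -16605533/655044 ≈ -25.350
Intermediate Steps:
y = 5168 (y = 5100 + 68 = 5168)
b = 2 (b = -2 + 4 = 2)
Z(G) = 2
p/((Z(2) + 37)²) + 26884/y = -46470/(2 + 37)² + 26884/5168 = -46470/(39²) + 26884*(1/5168) = -46470/1521 + 6721/1292 = -46470*1/1521 + 6721/1292 = -15490/507 + 6721/1292 = -16605533/655044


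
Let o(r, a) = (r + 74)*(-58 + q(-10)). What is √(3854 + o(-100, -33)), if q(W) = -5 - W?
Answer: 4*√327 ≈ 72.333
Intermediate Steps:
o(r, a) = -3922 - 53*r (o(r, a) = (r + 74)*(-58 + (-5 - 1*(-10))) = (74 + r)*(-58 + (-5 + 10)) = (74 + r)*(-58 + 5) = (74 + r)*(-53) = -3922 - 53*r)
√(3854 + o(-100, -33)) = √(3854 + (-3922 - 53*(-100))) = √(3854 + (-3922 + 5300)) = √(3854 + 1378) = √5232 = 4*√327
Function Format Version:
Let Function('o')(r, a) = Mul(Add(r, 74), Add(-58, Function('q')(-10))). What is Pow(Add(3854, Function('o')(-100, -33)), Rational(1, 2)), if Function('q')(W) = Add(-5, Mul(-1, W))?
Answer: Mul(4, Pow(327, Rational(1, 2))) ≈ 72.333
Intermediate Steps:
Function('o')(r, a) = Add(-3922, Mul(-53, r)) (Function('o')(r, a) = Mul(Add(r, 74), Add(-58, Add(-5, Mul(-1, -10)))) = Mul(Add(74, r), Add(-58, Add(-5, 10))) = Mul(Add(74, r), Add(-58, 5)) = Mul(Add(74, r), -53) = Add(-3922, Mul(-53, r)))
Pow(Add(3854, Function('o')(-100, -33)), Rational(1, 2)) = Pow(Add(3854, Add(-3922, Mul(-53, -100))), Rational(1, 2)) = Pow(Add(3854, Add(-3922, 5300)), Rational(1, 2)) = Pow(Add(3854, 1378), Rational(1, 2)) = Pow(5232, Rational(1, 2)) = Mul(4, Pow(327, Rational(1, 2)))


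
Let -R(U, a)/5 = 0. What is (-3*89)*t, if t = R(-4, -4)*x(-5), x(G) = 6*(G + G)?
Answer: 0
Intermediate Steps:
x(G) = 12*G (x(G) = 6*(2*G) = 12*G)
R(U, a) = 0 (R(U, a) = -5*0 = 0)
t = 0 (t = 0*(12*(-5)) = 0*(-60) = 0)
(-3*89)*t = -3*89*0 = -267*0 = 0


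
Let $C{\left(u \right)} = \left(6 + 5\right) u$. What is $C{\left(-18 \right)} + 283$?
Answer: $85$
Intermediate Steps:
$C{\left(u \right)} = 11 u$
$C{\left(-18 \right)} + 283 = 11 \left(-18\right) + 283 = -198 + 283 = 85$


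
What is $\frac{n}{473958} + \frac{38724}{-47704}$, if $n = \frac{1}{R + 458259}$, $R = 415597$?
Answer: $- \frac{29922312373543}{36861222742272} \approx -0.81176$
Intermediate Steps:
$n = \frac{1}{873856}$ ($n = \frac{1}{415597 + 458259} = \frac{1}{873856} \approx 1.1444 \cdot 10^{-6}$)
$\frac{n}{473958} + \frac{38724}{-47704} = \frac{1}{873856 \cdot 473958} + \frac{38724}{-47704} = \frac{1}{873856} \cdot \frac{1}{473958} + 38724 \left(- \frac{1}{47704}\right) = \frac{1}{414171042048} - \frac{9681}{11926} = - \frac{29922312373543}{36861222742272}$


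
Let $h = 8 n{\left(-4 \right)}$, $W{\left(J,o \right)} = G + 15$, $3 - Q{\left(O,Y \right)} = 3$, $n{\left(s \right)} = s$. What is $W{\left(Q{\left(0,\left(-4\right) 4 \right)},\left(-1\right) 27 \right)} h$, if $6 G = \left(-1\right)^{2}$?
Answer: $- \frac{1456}{3} \approx -485.33$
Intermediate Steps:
$G = \frac{1}{6}$ ($G = \frac{\left(-1\right)^{2}}{6} = \frac{1}{6} \cdot 1 = \frac{1}{6} \approx 0.16667$)
$Q{\left(O,Y \right)} = 0$ ($Q{\left(O,Y \right)} = 3 - 3 = 0$)
$W{\left(J,o \right)} = \frac{91}{6}$ ($W{\left(J,o \right)} = \frac{1}{6} + 15 = \frac{91}{6}$)
$h = -32$ ($h = 8 \left(-4\right) = -32$)
$W{\left(Q{\left(0,\left(-4\right) 4 \right)},\left(-1\right) 27 \right)} h = \frac{91}{6} \left(-32\right) = - \frac{1456}{3}$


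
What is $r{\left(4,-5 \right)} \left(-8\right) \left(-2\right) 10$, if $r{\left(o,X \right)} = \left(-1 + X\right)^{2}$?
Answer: $5760$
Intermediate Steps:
$r{\left(4,-5 \right)} \left(-8\right) \left(-2\right) 10 = \left(-1 - 5\right)^{2} \left(-8\right) \left(-2\right) 10 = \left(-6\right)^{2} \cdot 16 \cdot 10 = 36 \cdot 160 = 5760$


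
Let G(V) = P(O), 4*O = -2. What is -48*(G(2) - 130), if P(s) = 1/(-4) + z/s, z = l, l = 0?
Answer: 6252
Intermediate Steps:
O = -½ (O = (¼)*(-2) = -½ ≈ -0.50000)
z = 0
P(s) = -¼ (P(s) = 1/(-4) + 0/s = 1*(-¼) + 0 = -¼ + 0 = -¼)
G(V) = -¼
-48*(G(2) - 130) = -48*(-¼ - 130) = -48*(-521/4) = 6252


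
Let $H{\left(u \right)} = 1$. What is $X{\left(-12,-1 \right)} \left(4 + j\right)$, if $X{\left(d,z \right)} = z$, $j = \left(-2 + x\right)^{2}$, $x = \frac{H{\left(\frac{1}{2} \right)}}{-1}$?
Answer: $-13$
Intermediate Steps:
$x = -1$ ($x = 1 \frac{1}{-1} = 1 \left(-1\right) = -1$)
$j = 9$ ($j = \left(-2 - 1\right)^{2} = \left(-3\right)^{2} = 9$)
$X{\left(-12,-1 \right)} \left(4 + j\right) = - (4 + 9) = \left(-1\right) 13 = -13$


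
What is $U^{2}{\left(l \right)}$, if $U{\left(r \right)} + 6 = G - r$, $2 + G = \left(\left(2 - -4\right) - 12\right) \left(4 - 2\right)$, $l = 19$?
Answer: $1521$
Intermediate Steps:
$G = -14$ ($G = -2 + \left(\left(2 - -4\right) - 12\right) \left(4 - 2\right) = -2 + \left(\left(2 + 4\right) - 12\right) 2 = -2 + \left(6 - 12\right) 2 = -2 - 12 = -14$)
$U{\left(r \right)} = -20 - r$ ($U{\left(r \right)} = -6 - \left(14 + r\right) = -20 - r$)
$U^{2}{\left(l \right)} = \left(-20 - 19\right)^{2} = \left(-39\right)^{2} = 1521$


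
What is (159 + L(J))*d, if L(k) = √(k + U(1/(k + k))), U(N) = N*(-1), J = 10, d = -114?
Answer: -18126 - 57*√995/5 ≈ -18486.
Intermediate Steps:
U(N) = -N
L(k) = √(k - 1/(2*k)) (L(k) = √(k - 1/(k + k)) = √(k - 1/(2*k)))
(159 + L(J))*d = (159 + √(-2/10 + 4*10)/2)*(-114) = (159 + √(-2*⅒ + 40)/2)*(-114) = (159 + √(-⅕ + 40)/2)*(-114) = (159 + √(199/5)/2)*(-114) = (159 + (√995/5)/2)*(-114) = (159 + √995/10)*(-114) = -18126 - 57*√995/5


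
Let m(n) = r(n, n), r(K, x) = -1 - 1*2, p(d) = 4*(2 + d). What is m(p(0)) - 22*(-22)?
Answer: 481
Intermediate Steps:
p(d) = 8 + 4*d
r(K, x) = -3 (r(K, x) = -1 - 2 = -3)
m(n) = -3
m(p(0)) - 22*(-22) = -3 - 22*(-22) = -3 + 484 = 481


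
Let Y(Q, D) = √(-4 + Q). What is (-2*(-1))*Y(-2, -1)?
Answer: 2*I*√6 ≈ 4.899*I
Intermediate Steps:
(-2*(-1))*Y(-2, -1) = (-2*(-1))*√(-4 - 2) = 2*√(-6) = 2*(I*√6) = 2*I*√6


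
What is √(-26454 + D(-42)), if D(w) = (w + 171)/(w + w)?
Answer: I*√5185285/14 ≈ 162.65*I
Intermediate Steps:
D(w) = (171 + w)/(2*w) (D(w) = (171 + w)/((2*w)) = (171 + w)*(1/(2*w)) = (171 + w)/(2*w))
√(-26454 + D(-42)) = √(-26454 + (½)*(171 - 42)/(-42)) = √(-26454 + (½)*(-1/42)*129) = √(-26454 - 43/28) = √(-740755/28) = I*√5185285/14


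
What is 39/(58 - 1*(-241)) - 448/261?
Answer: -9521/6003 ≈ -1.5860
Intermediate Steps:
39/(58 - 1*(-241)) - 448/261 = 39/(58 + 241) - 448*1/261 = 39/299 - 448/261 = 39*(1/299) - 448/261 = 3/23 - 448/261 = -9521/6003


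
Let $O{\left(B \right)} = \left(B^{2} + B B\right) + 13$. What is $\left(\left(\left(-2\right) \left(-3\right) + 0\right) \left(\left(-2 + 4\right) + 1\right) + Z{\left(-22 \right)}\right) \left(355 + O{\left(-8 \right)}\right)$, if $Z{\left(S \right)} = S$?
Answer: $-1984$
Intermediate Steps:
$O{\left(B \right)} = 13 + 2 B^{2}$ ($O{\left(B \right)} = \left(B^{2} + B^{2}\right) + 13 = 2 B^{2} + 13 = 13 + 2 B^{2}$)
$\left(\left(\left(-2\right) \left(-3\right) + 0\right) \left(\left(-2 + 4\right) + 1\right) + Z{\left(-22 \right)}\right) \left(355 + O{\left(-8 \right)}\right) = \left(\left(\left(-2\right) \left(-3\right) + 0\right) \left(\left(-2 + 4\right) + 1\right) - 22\right) \left(355 + \left(13 + 2 \left(-8\right)^{2}\right)\right) = \left(\left(6 + 0\right) \left(2 + 1\right) - 22\right) \left(355 + \left(13 + 2 \cdot 64\right)\right) = \left(6 \cdot 3 - 22\right) \left(355 + \left(13 + 128\right)\right) = \left(18 - 22\right) \left(355 + 141\right) = \left(-4\right) 496 = -1984$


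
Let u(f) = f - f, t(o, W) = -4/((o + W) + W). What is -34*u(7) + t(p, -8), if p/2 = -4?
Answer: ⅙ ≈ 0.16667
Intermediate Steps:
p = -8 (p = 2*(-4) = -8)
t(o, W) = -4/(o + 2*W) (t(o, W) = -4/((W + o) + W) = -4/(o + 2*W))
u(f) = 0
-34*u(7) + t(p, -8) = -34*0 - 4/(-8 + 2*(-8)) = 0 - 4/(-8 - 16) = 0 - 4/(-24) = 0 - 4*(-1/24) = 0 + ⅙ = ⅙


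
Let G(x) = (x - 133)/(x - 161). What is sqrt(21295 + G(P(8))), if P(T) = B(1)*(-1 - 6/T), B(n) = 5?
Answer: 4*sqrt(12523282)/97 ≈ 145.93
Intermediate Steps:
P(T) = -5 - 30/T (P(T) = 5*(-1 - 6/T) = -5 - 30/T)
G(x) = (-133 + x)/(-161 + x)
sqrt(21295 + G(P(8))) = sqrt(21295 + (-133 + (-5 - 30/8))/(-161 + (-5 - 30/8))) = sqrt(21295 + (-133 + (-5 - 30*1/8))/(-161 + (-5 - 30*1/8))) = sqrt(21295 + (-133 + (-5 - 15/4))/(-161 + (-5 - 15/4))) = sqrt(21295 + (-133 - 35/4)/(-161 - 35/4)) = sqrt(21295 - 567/4/(-679/4)) = sqrt(21295 - 4/679*(-567/4)) = sqrt(21295 + 81/97) = sqrt(2065696/97) = 4*sqrt(12523282)/97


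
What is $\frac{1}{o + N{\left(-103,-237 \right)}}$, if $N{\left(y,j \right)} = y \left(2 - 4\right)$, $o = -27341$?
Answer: $- \frac{1}{27135} \approx -3.6853 \cdot 10^{-5}$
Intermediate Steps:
$N{\left(y,j \right)} = - 2 y$ ($N{\left(y,j \right)} = y \left(-2\right) = - 2 y$)
$\frac{1}{o + N{\left(-103,-237 \right)}} = \frac{1}{-27341 - -206} = \frac{1}{-27341 + 206} = \frac{1}{-27135} = - \frac{1}{27135}$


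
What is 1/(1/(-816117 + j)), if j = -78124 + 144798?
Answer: -749443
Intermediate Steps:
j = 66674
1/(1/(-816117 + j)) = 1/(1/(-816117 + 66674)) = 1/(1/(-749443)) = 1/(-1/749443) = -749443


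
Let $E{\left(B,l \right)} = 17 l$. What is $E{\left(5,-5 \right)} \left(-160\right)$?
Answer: $13600$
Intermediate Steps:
$E{\left(5,-5 \right)} \left(-160\right) = 17 \left(-5\right) \left(-160\right) = \left(-85\right) \left(-160\right) = 13600$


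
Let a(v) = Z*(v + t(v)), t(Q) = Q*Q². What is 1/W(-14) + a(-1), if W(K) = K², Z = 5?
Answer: -1959/196 ≈ -9.9949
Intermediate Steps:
t(Q) = Q³
a(v) = 5*v + 5*v³ (a(v) = 5*(v + v³) = 5*v + 5*v³)
1/W(-14) + a(-1) = 1/((-14)²) + 5*(-1)*(1 + (-1)²) = 1/196 + 5*(-1)*(1 + 1) = 1/196 + 5*(-1)*2 = 1/196 - 10 = -1959/196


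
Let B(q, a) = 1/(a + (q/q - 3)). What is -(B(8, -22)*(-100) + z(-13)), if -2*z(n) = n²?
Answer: 241/3 ≈ 80.333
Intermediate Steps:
B(q, a) = 1/(-2 + a) (B(q, a) = 1/(a + (1 - 3)) = 1/(a - 2) = 1/(-2 + a))
z(n) = -n²/2
-(B(8, -22)*(-100) + z(-13)) = -(-100/(-2 - 22) - ½*(-13)²) = -(-100/(-24) - ½*169) = -(-1/24*(-100) - 169/2) = -(25/6 - 169/2) = -1*(-241/3) = 241/3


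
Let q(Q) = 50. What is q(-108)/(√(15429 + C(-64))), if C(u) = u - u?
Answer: 50*√15429/15429 ≈ 0.40253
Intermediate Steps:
C(u) = 0
q(-108)/(√(15429 + C(-64))) = 50/(√(15429 + 0)) = 50/(√15429) = 50*(√15429/15429) = 50*√15429/15429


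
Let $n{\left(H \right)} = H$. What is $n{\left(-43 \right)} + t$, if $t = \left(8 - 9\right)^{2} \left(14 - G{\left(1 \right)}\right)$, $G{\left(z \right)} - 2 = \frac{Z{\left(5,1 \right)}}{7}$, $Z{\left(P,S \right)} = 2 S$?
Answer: $- \frac{219}{7} \approx -31.286$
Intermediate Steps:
$G{\left(z \right)} = \frac{16}{7}$ ($G{\left(z \right)} = 2 + \frac{2 \cdot 1}{7} = 2 + 2 \cdot \frac{1}{7} = 2 + \frac{2}{7} = \frac{16}{7}$)
$t = \frac{82}{7}$ ($t = \left(8 - 9\right)^{2} \left(14 - \frac{16}{7}\right) = \left(8 - 9\right)^{2} \cdot \frac{82}{7} = \left(-1\right)^{2} \cdot \frac{82}{7} = 1 \cdot \frac{82}{7} = \frac{82}{7} \approx 11.714$)
$n{\left(-43 \right)} + t = -43 + \frac{82}{7} = - \frac{219}{7}$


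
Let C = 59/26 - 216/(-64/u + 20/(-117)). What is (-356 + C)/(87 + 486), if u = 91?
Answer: -496387/2666742 ≈ -0.18614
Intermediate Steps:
C = 1160437/4654 (C = 59/26 - 216/(-64/91 + 20/(-117)) = 59*(1/26) - 216/(-64*1/91 + 20*(-1/117)) = 59/26 - 216/(-64/91 - 20/117) = 59/26 - 216/(-716/819) = 59/26 - 216*(-819/716) = 59/26 + 44226/179 = 1160437/4654 ≈ 249.34)
(-356 + C)/(87 + 486) = (-356 + 1160437/4654)/(87 + 486) = -496387/4654/573 = -496387/4654*1/573 = -496387/2666742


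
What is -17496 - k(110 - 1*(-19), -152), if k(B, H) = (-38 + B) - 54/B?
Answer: -756223/43 ≈ -17587.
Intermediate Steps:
k(B, H) = -38 + B - 54/B
-17496 - k(110 - 1*(-19), -152) = -17496 - (-38 + (110 - 1*(-19)) - 54/(110 - 1*(-19))) = -17496 - (-38 + (110 + 19) - 54/(110 + 19)) = -17496 - (-38 + 129 - 54/129) = -17496 - (-38 + 129 - 54*1/129) = -17496 - (-38 + 129 - 18/43) = -17496 - 1*3895/43 = -17496 - 3895/43 = -756223/43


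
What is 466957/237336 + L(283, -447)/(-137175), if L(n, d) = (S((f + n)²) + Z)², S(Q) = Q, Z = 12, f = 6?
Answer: -5935520029851/116690200 ≈ -50866.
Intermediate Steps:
L(n, d) = (12 + (6 + n)²)² (L(n, d) = ((6 + n)² + 12)² = (12 + (6 + n)²)²)
466957/237336 + L(283, -447)/(-137175) = 466957/237336 + (12 + (6 + 283)²)²/(-137175) = 466957*(1/237336) + (12 + 289²)²*(-1/137175) = 466957/237336 + (12 + 83521)²*(-1/137175) = 466957/237336 + 83533²*(-1/137175) = 466957/237336 + 6977762089*(-1/137175) = 466957/237336 - 6977762089/137175 = -5935520029851/116690200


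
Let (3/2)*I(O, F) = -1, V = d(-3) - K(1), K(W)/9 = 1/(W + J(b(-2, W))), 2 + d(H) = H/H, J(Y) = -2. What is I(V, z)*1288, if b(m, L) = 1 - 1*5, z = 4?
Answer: -2576/3 ≈ -858.67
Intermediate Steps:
b(m, L) = -4 (b(m, L) = 1 - 5 = -4)
d(H) = -1 (d(H) = -2 + H/H = -2 + 1 = -1)
K(W) = 9/(-2 + W) (K(W) = 9/(W - 2) = 9/(-2 + W))
V = 8 (V = -1 - 9/(-2 + 1) = -1 - 9/(-1) = -1 - 9*(-1) = -1 - 1*(-9) = -1 + 9 = 8)
I(O, F) = -2/3 (I(O, F) = (2/3)*(-1) = -2/3)
I(V, z)*1288 = -2/3*1288 = -2576/3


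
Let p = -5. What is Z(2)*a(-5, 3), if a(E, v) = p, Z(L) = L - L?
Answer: 0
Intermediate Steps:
Z(L) = 0
a(E, v) = -5
Z(2)*a(-5, 3) = 0*(-5) = 0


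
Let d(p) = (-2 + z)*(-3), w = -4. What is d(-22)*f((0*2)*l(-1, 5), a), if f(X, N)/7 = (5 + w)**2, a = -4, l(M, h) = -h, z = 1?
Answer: 21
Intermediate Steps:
f(X, N) = 7 (f(X, N) = 7*(5 - 4)**2 = 7*1**2 = 7*1 = 7)
d(p) = 3 (d(p) = (-2 + 1)*(-3) = -1*(-3) = 3)
d(-22)*f((0*2)*l(-1, 5), a) = 3*7 = 21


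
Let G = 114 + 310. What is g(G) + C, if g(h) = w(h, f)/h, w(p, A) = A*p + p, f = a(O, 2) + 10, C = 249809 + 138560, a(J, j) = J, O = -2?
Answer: 388378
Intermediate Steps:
C = 388369
f = 8 (f = -2 + 10 = 8)
G = 424
w(p, A) = p + A*p
g(h) = 9 (g(h) = (h*(1 + 8))/h = (h*9)/h = (9*h)/h = 9)
g(G) + C = 9 + 388369 = 388378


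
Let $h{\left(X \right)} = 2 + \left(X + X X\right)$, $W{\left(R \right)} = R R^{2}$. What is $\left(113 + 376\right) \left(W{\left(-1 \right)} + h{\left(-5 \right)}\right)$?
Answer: $10269$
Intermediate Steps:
$W{\left(R \right)} = R^{3}$
$h{\left(X \right)} = 2 + X + X^{2}$ ($h{\left(X \right)} = 2 + \left(X + X^{2}\right) = 2 + X + X^{2}$)
$\left(113 + 376\right) \left(W{\left(-1 \right)} + h{\left(-5 \right)}\right) = \left(113 + 376\right) \left(\left(-1\right)^{3} + \left(2 - 5 + \left(-5\right)^{2}\right)\right) = 489 \left(-1 + \left(2 - 5 + 25\right)\right) = 489 \left(-1 + 22\right) = 489 \cdot 21 = 10269$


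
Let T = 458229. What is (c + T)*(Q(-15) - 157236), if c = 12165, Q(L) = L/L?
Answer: -73962400590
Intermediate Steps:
Q(L) = 1
(c + T)*(Q(-15) - 157236) = (12165 + 458229)*(1 - 157236) = 470394*(-157235) = -73962400590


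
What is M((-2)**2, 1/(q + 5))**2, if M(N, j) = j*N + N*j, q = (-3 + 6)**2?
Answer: 16/49 ≈ 0.32653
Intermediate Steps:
q = 9 (q = 3**2 = 9)
M(N, j) = 2*N*j (M(N, j) = N*j + N*j = 2*N*j)
M((-2)**2, 1/(q + 5))**2 = (2*(-2)**2/(9 + 5))**2 = (2*4/14)**2 = (2*4*(1/14))**2 = (4/7)**2 = 16/49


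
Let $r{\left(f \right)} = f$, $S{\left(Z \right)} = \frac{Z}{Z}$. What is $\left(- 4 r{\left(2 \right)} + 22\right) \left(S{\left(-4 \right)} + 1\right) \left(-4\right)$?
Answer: $-112$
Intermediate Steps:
$S{\left(Z \right)} = 1$
$\left(- 4 r{\left(2 \right)} + 22\right) \left(S{\left(-4 \right)} + 1\right) \left(-4\right) = \left(\left(-4\right) 2 + 22\right) \left(1 + 1\right) \left(-4\right) = \left(-8 + 22\right) 2 \left(-4\right) = 14 \left(-8\right) = -112$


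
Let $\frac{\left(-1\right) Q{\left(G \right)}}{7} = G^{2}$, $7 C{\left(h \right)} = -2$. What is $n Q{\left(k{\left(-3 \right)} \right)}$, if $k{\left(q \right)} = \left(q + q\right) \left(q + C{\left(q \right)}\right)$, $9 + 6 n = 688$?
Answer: $-307878$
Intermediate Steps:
$n = \frac{679}{6}$ ($n = - \frac{3}{2} + \frac{1}{6} \cdot 688 = - \frac{3}{2} + \frac{344}{3} = \frac{679}{6} \approx 113.17$)
$C{\left(h \right)} = - \frac{2}{7}$ ($C{\left(h \right)} = \frac{1}{7} \left(-2\right) = - \frac{2}{7}$)
$k{\left(q \right)} = 2 q \left(- \frac{2}{7} + q\right)$ ($k{\left(q \right)} = \left(q + q\right) \left(q - \frac{2}{7}\right) = 2 q \left(- \frac{2}{7} + q\right)$)
$Q{\left(G \right)} = - 7 G^{2}$
$n Q{\left(k{\left(-3 \right)} \right)} = \frac{679 \left(- 7 \left(\frac{2}{7} \left(-3\right) \left(-2 + 7 \left(-3\right)\right)\right)^{2}\right)}{6} = \frac{679 \left(- 7 \left(\frac{2}{7} \left(-3\right) \left(-2 - 21\right)\right)^{2}\right)}{6} = \frac{679 \left(- 7 \left(\frac{2}{7} \left(-3\right) \left(-23\right)\right)^{2}\right)}{6} = \frac{679 \left(- 7 \left(\frac{138}{7}\right)^{2}\right)}{6} = \frac{679 \left(\left(-7\right) \frac{19044}{49}\right)}{6} = \frac{679}{6} \left(- \frac{19044}{7}\right) = -307878$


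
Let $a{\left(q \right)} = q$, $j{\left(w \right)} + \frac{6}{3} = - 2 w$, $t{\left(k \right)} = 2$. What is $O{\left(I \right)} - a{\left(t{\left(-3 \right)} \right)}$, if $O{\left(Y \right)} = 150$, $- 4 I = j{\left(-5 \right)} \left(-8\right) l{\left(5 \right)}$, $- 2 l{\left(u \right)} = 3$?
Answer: $148$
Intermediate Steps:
$l{\left(u \right)} = - \frac{3}{2}$ ($l{\left(u \right)} = \left(- \frac{1}{2}\right) 3 = - \frac{3}{2}$)
$j{\left(w \right)} = -2 - 2 w$
$I = -24$ ($I = - \frac{\left(-2 - -10\right) \left(-8\right) \left(- \frac{3}{2}\right)}{4} = - \frac{\left(-2 + 10\right) \left(-8\right) \left(- \frac{3}{2}\right)}{4} = - \frac{8 \left(-8\right) \left(- \frac{3}{2}\right)}{4} = - \frac{\left(-64\right) \left(- \frac{3}{2}\right)}{4} = \left(- \frac{1}{4}\right) 96 = -24$)
$O{\left(I \right)} - a{\left(t{\left(-3 \right)} \right)} = 150 - 2 = 148$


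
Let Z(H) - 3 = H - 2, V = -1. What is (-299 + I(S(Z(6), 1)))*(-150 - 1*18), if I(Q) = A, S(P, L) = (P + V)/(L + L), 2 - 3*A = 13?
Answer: 50848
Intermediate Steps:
Z(H) = 1 + H (Z(H) = 3 + (H - 2) = 3 + (-2 + H) = 1 + H)
A = -11/3 (A = 2/3 - 1/3*13 = 2/3 - 13/3 = -11/3 ≈ -3.6667)
S(P, L) = (-1 + P)/(2*L) (S(P, L) = (P - 1)/(L + L) = (-1 + P)/((2*L)) = (-1 + P)*(1/(2*L)) = (-1 + P)/(2*L))
I(Q) = -11/3
(-299 + I(S(Z(6), 1)))*(-150 - 1*18) = (-299 - 11/3)*(-150 - 1*18) = -908*(-150 - 18)/3 = -908/3*(-168) = 50848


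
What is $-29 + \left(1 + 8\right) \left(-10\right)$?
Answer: $-119$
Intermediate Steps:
$-29 + \left(1 + 8\right) \left(-10\right) = -29 + 9 \left(-10\right) = -29 - 90 = -119$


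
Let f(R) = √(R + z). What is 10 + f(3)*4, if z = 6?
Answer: 22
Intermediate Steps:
f(R) = √(6 + R) (f(R) = √(R + 6) = √(6 + R))
10 + f(3)*4 = 10 + √(6 + 3)*4 = 10 + √9*4 = 10 + 3*4 = 10 + 12 = 22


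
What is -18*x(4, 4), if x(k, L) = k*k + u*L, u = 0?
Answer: -288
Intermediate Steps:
x(k, L) = k² (x(k, L) = k*k + 0*L = k² + 0 = k²)
-18*x(4, 4) = -18*4² = -18*16 = -288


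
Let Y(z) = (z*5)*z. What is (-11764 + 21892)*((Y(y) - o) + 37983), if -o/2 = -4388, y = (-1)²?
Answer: 295859136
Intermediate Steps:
y = 1
o = 8776 (o = -2*(-4388) = 8776)
Y(z) = 5*z² (Y(z) = (5*z)*z = 5*z²)
(-11764 + 21892)*((Y(y) - o) + 37983) = (-11764 + 21892)*((5*1² - 1*8776) + 37983) = 10128*((5*1 - 8776) + 37983) = 10128*((5 - 8776) + 37983) = 10128*(-8771 + 37983) = 10128*29212 = 295859136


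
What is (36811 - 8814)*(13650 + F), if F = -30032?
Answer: -458646854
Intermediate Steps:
(36811 - 8814)*(13650 + F) = (36811 - 8814)*(13650 - 30032) = 27997*(-16382) = -458646854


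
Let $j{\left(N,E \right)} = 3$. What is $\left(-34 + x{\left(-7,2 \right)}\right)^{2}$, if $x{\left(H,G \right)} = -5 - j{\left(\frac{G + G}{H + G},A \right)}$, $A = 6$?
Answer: $1764$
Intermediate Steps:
$x{\left(H,G \right)} = -8$ ($x{\left(H,G \right)} = -5 - 3 = -8$)
$\left(-34 + x{\left(-7,2 \right)}\right)^{2} = \left(-34 - 8\right)^{2} = \left(-42\right)^{2} = 1764$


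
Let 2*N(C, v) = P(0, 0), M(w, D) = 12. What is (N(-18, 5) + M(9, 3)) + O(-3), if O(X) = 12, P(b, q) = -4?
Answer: 22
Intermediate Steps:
N(C, v) = -2 (N(C, v) = (1/2)*(-4) = -2)
(N(-18, 5) + M(9, 3)) + O(-3) = (-2 + 12) + 12 = 10 + 12 = 22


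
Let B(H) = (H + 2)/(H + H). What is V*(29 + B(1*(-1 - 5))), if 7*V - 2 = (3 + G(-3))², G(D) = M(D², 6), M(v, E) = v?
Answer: 12848/21 ≈ 611.81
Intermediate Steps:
G(D) = D²
B(H) = (2 + H)/(2*H) (B(H) = (2 + H)/((2*H)) = (2 + H)*(1/(2*H)) = (2 + H)/(2*H))
V = 146/7 (V = 2/7 + (3 + (-3)²)²/7 = 2/7 + (3 + 9)²/7 = 2/7 + (⅐)*12² = 2/7 + (⅐)*144 = 2/7 + 144/7 = 146/7 ≈ 20.857)
V*(29 + B(1*(-1 - 5))) = 146*(29 + (2 + 1*(-1 - 5))/(2*((1*(-1 - 5)))))/7 = 146*(29 + (2 + 1*(-6))/(2*((1*(-6)))))/7 = 146*(29 + (½)*(2 - 6)/(-6))/7 = 146*(29 + (½)*(-⅙)*(-4))/7 = 146*(29 + ⅓)/7 = (146/7)*(88/3) = 12848/21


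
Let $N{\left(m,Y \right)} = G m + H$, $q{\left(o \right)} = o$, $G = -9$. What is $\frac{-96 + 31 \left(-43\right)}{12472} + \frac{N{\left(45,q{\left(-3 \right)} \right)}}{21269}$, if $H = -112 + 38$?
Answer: $- \frac{36367489}{265266968} \approx -0.1371$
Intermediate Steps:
$H = -74$
$N{\left(m,Y \right)} = -74 - 9 m$ ($N{\left(m,Y \right)} = - 9 m - 74 = -74 - 9 m$)
$\frac{-96 + 31 \left(-43\right)}{12472} + \frac{N{\left(45,q{\left(-3 \right)} \right)}}{21269} = \frac{-96 + 31 \left(-43\right)}{12472} + \frac{-74 - 405}{21269} = \left(-96 - 1333\right) \frac{1}{12472} + \left(-74 - 405\right) \frac{1}{21269} = \left(-1429\right) \frac{1}{12472} - \frac{479}{21269} = - \frac{1429}{12472} - \frac{479}{21269} = - \frac{36367489}{265266968}$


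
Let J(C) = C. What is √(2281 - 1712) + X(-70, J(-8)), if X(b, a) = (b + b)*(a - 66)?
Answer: 10360 + √569 ≈ 10384.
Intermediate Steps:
X(b, a) = 2*b*(-66 + a) (X(b, a) = (2*b)*(-66 + a) = 2*b*(-66 + a))
√(2281 - 1712) + X(-70, J(-8)) = √(2281 - 1712) + 2*(-70)*(-66 - 8) = √569 + 2*(-70)*(-74) = √569 + 10360 = 10360 + √569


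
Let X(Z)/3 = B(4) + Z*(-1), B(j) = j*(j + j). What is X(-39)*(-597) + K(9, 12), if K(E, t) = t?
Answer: -127149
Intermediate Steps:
B(j) = 2*j**2 (B(j) = j*(2*j) = 2*j**2)
X(Z) = 96 - 3*Z (X(Z) = 3*(2*4**2 + Z*(-1)) = 3*(2*16 - Z) = 3*(32 - Z) = 96 - 3*Z)
X(-39)*(-597) + K(9, 12) = (96 - 3*(-39))*(-597) + 12 = (96 + 117)*(-597) + 12 = 213*(-597) + 12 = -127161 + 12 = -127149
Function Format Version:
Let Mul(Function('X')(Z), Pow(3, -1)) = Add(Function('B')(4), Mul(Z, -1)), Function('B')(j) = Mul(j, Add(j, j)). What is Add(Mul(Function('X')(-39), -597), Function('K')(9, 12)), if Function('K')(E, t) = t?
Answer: -127149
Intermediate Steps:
Function('B')(j) = Mul(2, Pow(j, 2)) (Function('B')(j) = Mul(j, Mul(2, j)) = Mul(2, Pow(j, 2)))
Function('X')(Z) = Add(96, Mul(-3, Z)) (Function('X')(Z) = Mul(3, Add(Mul(2, Pow(4, 2)), Mul(Z, -1))) = Mul(3, Add(Mul(2, 16), Mul(-1, Z))) = Mul(3, Add(32, Mul(-1, Z))) = Add(96, Mul(-3, Z)))
Add(Mul(Function('X')(-39), -597), Function('K')(9, 12)) = Add(Mul(Add(96, Mul(-3, -39)), -597), 12) = Add(Mul(Add(96, 117), -597), 12) = Add(Mul(213, -597), 12) = Add(-127161, 12) = -127149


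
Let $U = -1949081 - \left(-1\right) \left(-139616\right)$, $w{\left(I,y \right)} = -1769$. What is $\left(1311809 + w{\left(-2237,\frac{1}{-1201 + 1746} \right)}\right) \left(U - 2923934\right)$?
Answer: $-6566747115240$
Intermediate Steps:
$U = -2088697$ ($U = -1949081 - 139616 = -2088697$)
$\left(1311809 + w{\left(-2237,\frac{1}{-1201 + 1746} \right)}\right) \left(U - 2923934\right) = \left(1311809 - 1769\right) \left(-2088697 - 2923934\right) = 1310040 \left(-5012631\right) = -6566747115240$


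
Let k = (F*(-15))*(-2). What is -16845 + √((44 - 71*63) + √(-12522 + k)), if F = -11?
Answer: -16845 + √(-4429 + 6*I*√357) ≈ -16844.0 + 66.556*I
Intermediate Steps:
k = -330 (k = -11*(-15)*(-2) = 165*(-2) = -330)
-16845 + √((44 - 71*63) + √(-12522 + k)) = -16845 + √((44 - 71*63) + √(-12522 - 330)) = -16845 + √((44 - 4473) + √(-12852)) = -16845 + √(-4429 + 6*I*√357)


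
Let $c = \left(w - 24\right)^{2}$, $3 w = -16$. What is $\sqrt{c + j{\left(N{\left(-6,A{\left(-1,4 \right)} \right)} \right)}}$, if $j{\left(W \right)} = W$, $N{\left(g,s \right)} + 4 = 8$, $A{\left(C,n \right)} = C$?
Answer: $\frac{2 \sqrt{1945}}{3} \approx 29.401$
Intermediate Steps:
$w = - \frac{16}{3}$ ($w = \frac{1}{3} \left(-16\right) = - \frac{16}{3} \approx -5.3333$)
$N{\left(g,s \right)} = 4$ ($N{\left(g,s \right)} = -4 + 8 = 4$)
$c = \frac{7744}{9}$ ($c = \left(- \frac{16}{3} - 24\right)^{2} = \left(- \frac{88}{3}\right)^{2} = \frac{7744}{9} \approx 860.44$)
$\sqrt{c + j{\left(N{\left(-6,A{\left(-1,4 \right)} \right)} \right)}} = \sqrt{\frac{7744}{9} + 4} = \sqrt{\frac{7780}{9}} = \frac{2 \sqrt{1945}}{3}$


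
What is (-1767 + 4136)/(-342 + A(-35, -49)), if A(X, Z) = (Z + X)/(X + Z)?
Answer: -2369/341 ≈ -6.9472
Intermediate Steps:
A(X, Z) = 1 (A(X, Z) = (X + Z)/(X + Z) = 1)
(-1767 + 4136)/(-342 + A(-35, -49)) = (-1767 + 4136)/(-342 + 1) = 2369/(-341) = 2369*(-1/341) = -2369/341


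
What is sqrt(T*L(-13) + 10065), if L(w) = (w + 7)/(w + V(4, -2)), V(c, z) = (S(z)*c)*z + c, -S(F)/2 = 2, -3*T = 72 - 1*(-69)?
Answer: 3*sqrt(592319)/23 ≈ 100.39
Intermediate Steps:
T = -47 (T = -(72 - 1*(-69))/3 = -(72 + 69)/3 = -1/3*141 = -47)
S(F) = -4 (S(F) = -2*2 = -4)
V(c, z) = c - 4*c*z (V(c, z) = (-4*c)*z + c = -4*c*z + c = c - 4*c*z)
L(w) = (7 + w)/(36 + w) (L(w) = (w + 7)/(w + 4*(1 - 4*(-2))) = (7 + w)/(w + 4*(1 + 8)) = (7 + w)/(w + 4*9) = (7 + w)/(w + 36) = (7 + w)/(36 + w))
sqrt(T*L(-13) + 10065) = sqrt(-47*(7 - 13)/(36 - 13) + 10065) = sqrt(-47*(-6)/23 + 10065) = sqrt(-47*(-6/23) + 10065) = sqrt(282/23 + 10065) = sqrt(231777/23) = 3*sqrt(592319)/23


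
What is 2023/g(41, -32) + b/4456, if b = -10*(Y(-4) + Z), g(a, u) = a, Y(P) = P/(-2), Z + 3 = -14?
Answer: 4510319/91348 ≈ 49.375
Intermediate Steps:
Z = -17 (Z = -3 - 14 = -17)
Y(P) = -P/2 (Y(P) = P*(-½) = -P/2)
b = 150 (b = -10*(-½*(-4) - 17) = -10*(2 - 17) = -10*(-15) = 150)
2023/g(41, -32) + b/4456 = 2023/41 + 150/4456 = 2023*(1/41) + 150*(1/4456) = 2023/41 + 75/2228 = 4510319/91348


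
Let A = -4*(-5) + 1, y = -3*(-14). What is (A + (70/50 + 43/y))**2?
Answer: 24196561/44100 ≈ 548.67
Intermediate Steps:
y = 42
A = 21 (A = 20 + 1 = 21)
(A + (70/50 + 43/y))**2 = (21 + (70/50 + 43/42))**2 = (21 + (70*(1/50) + 43*(1/42)))**2 = (21 + (7/5 + 43/42))**2 = (21 + 509/210)**2 = (4919/210)**2 = 24196561/44100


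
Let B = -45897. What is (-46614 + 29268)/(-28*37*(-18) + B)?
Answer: 5782/9083 ≈ 0.63657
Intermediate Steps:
(-46614 + 29268)/(-28*37*(-18) + B) = (-46614 + 29268)/(-28*37*(-18) - 45897) = -17346/(-1036*(-18) - 45897) = -17346/(18648 - 45897) = -17346/(-27249) = -17346*(-1/27249) = 5782/9083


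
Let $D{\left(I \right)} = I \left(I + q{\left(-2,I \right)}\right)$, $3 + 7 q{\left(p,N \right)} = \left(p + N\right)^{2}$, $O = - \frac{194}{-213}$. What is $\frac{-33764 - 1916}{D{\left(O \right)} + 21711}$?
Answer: $- \frac{2413579986720}{1468684633643} \approx -1.6434$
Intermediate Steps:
$O = \frac{194}{213}$ ($O = \left(-194\right) \left(- \frac{1}{213}\right) = \frac{194}{213} \approx 0.9108$)
$q{\left(p,N \right)} = - \frac{3}{7} + \frac{\left(N + p\right)^{2}}{7}$ ($q{\left(p,N \right)} = - \frac{3}{7} + \frac{\left(p + N\right)^{2}}{7} = - \frac{3}{7} + \frac{\left(N + p\right)^{2}}{7}$)
$D{\left(I \right)} = I \left(- \frac{3}{7} + I + \frac{\left(-2 + I\right)^{2}}{7}\right)$ ($D{\left(I \right)} = I \left(I + \left(- \frac{3}{7} + \frac{\left(I - 2\right)^{2}}{7}\right)\right) = I \left(I + \left(- \frac{3}{7} + \frac{\left(-2 + I\right)^{2}}{7}\right)\right) = I \left(- \frac{3}{7} + I + \frac{\left(-2 + I\right)^{2}}{7}\right)$)
$\frac{-33764 - 1916}{D{\left(O \right)} + 21711} = \frac{-33764 - 1916}{\frac{1}{7} \cdot \frac{194}{213} \left(1 + \left(\frac{194}{213}\right)^{2} + 3 \cdot \frac{194}{213}\right) + 21711} = - \frac{35680}{\frac{1}{7} \cdot \frac{194}{213} \left(1 + \frac{37636}{45369} + \frac{194}{71}\right) + 21711} = - \frac{35680}{\frac{1}{7} \cdot \frac{194}{213} \cdot \frac{206971}{45369} + 21711} = - \frac{35680}{\frac{40152374}{67645179} + 21711} = - \frac{35680}{\frac{1468684633643}{67645179}} = \left(-35680\right) \frac{67645179}{1468684633643} = - \frac{2413579986720}{1468684633643}$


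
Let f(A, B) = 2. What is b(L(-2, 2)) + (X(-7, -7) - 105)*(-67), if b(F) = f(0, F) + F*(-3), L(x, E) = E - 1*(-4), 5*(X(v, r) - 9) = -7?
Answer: 32549/5 ≈ 6509.8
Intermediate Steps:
X(v, r) = 38/5 (X(v, r) = 9 + (1/5)*(-7) = 9 - 7/5 = 38/5)
L(x, E) = 4 + E (L(x, E) = E + 4 = 4 + E)
b(F) = 2 - 3*F (b(F) = 2 + F*(-3) = 2 - 3*F)
b(L(-2, 2)) + (X(-7, -7) - 105)*(-67) = (2 - 3*(4 + 2)) + (38/5 - 105)*(-67) = (2 - 3*6) - 487/5*(-67) = (2 - 18) + 32629/5 = -16 + 32629/5 = 32549/5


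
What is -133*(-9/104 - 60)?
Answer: 831117/104 ≈ 7991.5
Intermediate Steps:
-133*(-9/104 - 60) = -133*(-6249/104) = 831117/104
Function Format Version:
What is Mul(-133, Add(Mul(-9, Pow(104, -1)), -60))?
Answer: Rational(831117, 104) ≈ 7991.5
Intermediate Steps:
Mul(-133, Add(Mul(-9, Pow(104, -1)), -60)) = Mul(-133, Add(Mul(-9, Rational(1, 104)), -60)) = Mul(-133, Add(Rational(-9, 104), -60)) = Mul(-133, Rational(-6249, 104)) = Rational(831117, 104)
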